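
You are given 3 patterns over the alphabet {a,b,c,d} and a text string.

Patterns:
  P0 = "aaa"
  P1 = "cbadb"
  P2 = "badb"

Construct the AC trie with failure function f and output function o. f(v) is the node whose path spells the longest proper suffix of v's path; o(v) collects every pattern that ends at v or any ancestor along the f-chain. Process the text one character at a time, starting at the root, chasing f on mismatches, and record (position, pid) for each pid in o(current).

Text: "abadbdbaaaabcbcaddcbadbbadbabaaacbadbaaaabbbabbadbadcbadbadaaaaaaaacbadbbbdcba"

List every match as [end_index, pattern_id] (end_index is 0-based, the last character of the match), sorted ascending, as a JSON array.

Construct AC machine:
Trie (insert patterns):
  n0 'ε': a→1 b→9 c→4
  n1 'a': a→2
  n2 'aa': a→3
  n3 'aaa': ·  ←P0
  n4 'c': b→5
  n5 'cb': a→6
  n6 'cba': d→7
  n7 'cbad': b→8
  n8 'cbadb': ·  ←P1
  n9 'b': a→10
  n10 'ba': d→11
  n11 'bad': b→12
  n12 'badb': ·  ←P2

Failure links (BFS by depth):
  fail(1) 'a': from fail(0)=0 chase 'a': 0 ⇒ 0;  out=∅∪out(0)=∅
  fail(4) 'c': from fail(0)=0 chase 'c': 0 ⇒ 0;  out=∅∪out(0)=∅
  fail(9) 'b': from fail(0)=0 chase 'b': 0 ⇒ 0;  out=∅∪out(0)=∅
  fail(2) 'aa': from fail(1)=0 chase 'a': 0 ⇒ 1;  out=∅∪out(1)=∅
  fail(5) 'cb': from fail(4)=0 chase 'b': 0 ⇒ 9;  out=∅∪out(9)=∅
  fail(10) 'ba': from fail(9)=0 chase 'a': 0 ⇒ 1;  out=∅∪out(1)=∅
  fail(3) 'aaa': from fail(2)=1 chase 'a': 1 ⇒ 2;  out={0}∪out(2)={0}
  fail(6) 'cba': from fail(5)=9 chase 'a': 9 ⇒ 10;  out=∅∪out(10)=∅
  fail(11) 'bad': from fail(10)=1 chase 'd': 1→0 ⇒ 0;  out=∅∪out(0)=∅
  fail(7) 'cbad': from fail(6)=10 chase 'd': 10 ⇒ 11;  out=∅∪out(11)=∅
  fail(12) 'badb': from fail(11)=0 chase 'b': 0 ⇒ 9;  out={2}∪out(9)={2}
  fail(8) 'cbadb': from fail(7)=11 chase 'b': 11 ⇒ 12;  out={1}∪out(12)={1,2}

Text stream:
i=0 'a': node 0→1
i=1 'b': node 1→9 (fail-walked)
i=2 'a': node 9→10
i=3 'd': node 10→11
i=4 'b': node 11→12  → match P2@[1:4]
i=5 'd': node 12→0 (fail-walked)
i=6 'b': node 0→9
i=7 'a': node 9→10
i=8 'a': node 10→2 (fail-walked)
i=9 'a': node 2→3  → match P0@[7:9]
i=10 'a': node 3→3 (fail-walked)  → match P0@[8:10]
i=11 'b': node 3→9 (fail-walked)
i=12 'c': node 9→4 (fail-walked)
i=13 'b': node 4→5
i=14 'c': node 5→4 (fail-walked)
i=15 'a': node 4→1 (fail-walked)
i=16 'd': node 1→0 (fail-walked)
i=17 'd': node 0→0
i=18 'c': node 0→4
i=19 'b': node 4→5
i=20 'a': node 5→6
i=21 'd': node 6→7
i=22 'b': node 7→8  → match P1@[18:22],P2@[19:22]
i=23 'b': node 8→9 (fail-walked)
i=24 'a': node 9→10
i=25 'd': node 10→11
i=26 'b': node 11→12  → match P2@[23:26]
i=27 'a': node 12→10 (fail-walked)
i=28 'b': node 10→9 (fail-walked)
i=29 'a': node 9→10
i=30 'a': node 10→2 (fail-walked)
i=31 'a': node 2→3  → match P0@[29:31]
i=32 'c': node 3→4 (fail-walked)
i=33 'b': node 4→5
i=34 'a': node 5→6
i=35 'd': node 6→7
i=36 'b': node 7→8  → match P1@[32:36],P2@[33:36]
i=37 'a': node 8→10 (fail-walked)
i=38 'a': node 10→2 (fail-walked)
i=39 'a': node 2→3  → match P0@[37:39]
i=40 'a': node 3→3 (fail-walked)  → match P0@[38:40]
i=41 'b': node 3→9 (fail-walked)
i=42 'b': node 9→9 (fail-walked)
i=43 'b': node 9→9 (fail-walked)
i=44 'a': node 9→10
i=45 'b': node 10→9 (fail-walked)
i=46 'b': node 9→9 (fail-walked)
i=47 'a': node 9→10
i=48 'd': node 10→11
i=49 'b': node 11→12  → match P2@[46:49]
i=50 'a': node 12→10 (fail-walked)
i=51 'd': node 10→11
i=52 'c': node 11→4 (fail-walked)
i=53 'b': node 4→5
i=54 'a': node 5→6
i=55 'd': node 6→7
i=56 'b': node 7→8  → match P1@[52:56],P2@[53:56]
i=57 'a': node 8→10 (fail-walked)
i=58 'd': node 10→11
i=59 'a': node 11→1 (fail-walked)
i=60 'a': node 1→2
i=61 'a': node 2→3  → match P0@[59:61]
i=62 'a': node 3→3 (fail-walked)  → match P0@[60:62]
i=63 'a': node 3→3 (fail-walked)  → match P0@[61:63]
i=64 'a': node 3→3 (fail-walked)  → match P0@[62:64]
i=65 'a': node 3→3 (fail-walked)  → match P0@[63:65]
i=66 'a': node 3→3 (fail-walked)  → match P0@[64:66]
i=67 'c': node 3→4 (fail-walked)
i=68 'b': node 4→5
i=69 'a': node 5→6
i=70 'd': node 6→7
i=71 'b': node 7→8  → match P1@[67:71],P2@[68:71]
i=72 'b': node 8→9 (fail-walked)
i=73 'b': node 9→9 (fail-walked)
i=74 'd': node 9→0 (fail-walked)
i=75 'c': node 0→4
i=76 'b': node 4→5
i=77 'a': node 5→6

Result: [[4,2],[9,0],[10,0],[22,1],[22,2],[26,2],[31,0],[36,1],[36,2],[39,0],[40,0],[49,2],[56,1],[56,2],[61,0],[62,0],[63,0],[64,0],[65,0],[66,0],[71,1],[71,2]]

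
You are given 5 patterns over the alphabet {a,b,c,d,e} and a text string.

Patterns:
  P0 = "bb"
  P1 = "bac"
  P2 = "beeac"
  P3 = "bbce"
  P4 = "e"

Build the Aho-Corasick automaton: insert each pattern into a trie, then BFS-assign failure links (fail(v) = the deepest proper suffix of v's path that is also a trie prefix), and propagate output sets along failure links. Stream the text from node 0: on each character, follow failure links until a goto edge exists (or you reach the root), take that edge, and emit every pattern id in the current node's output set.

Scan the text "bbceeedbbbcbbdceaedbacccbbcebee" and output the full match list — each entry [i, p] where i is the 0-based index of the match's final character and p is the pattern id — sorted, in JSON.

Build automaton:
Trie (insert patterns):
  0='ε' goto b→1 e→11
  1='b' goto a→3 b→2 e→5
  2='bb' goto c→9  [P0 ends]
  3='ba' goto c→4
  4='bac' goto ·  [P1 ends]
  5='be' goto e→6
  6='bee' goto a→7
  7='beea' goto c→8
  8='beeac' goto ·  [P2 ends]
  9='bbc' goto e→10
  10='bbce' goto ·  [P3 ends]
  11='e' goto ·  [P4 ends]

Failure links (BFS by depth):
  n1('b'): parent n0 fail=0; on 'b' 0 → fail=0;  out ∅∪∅=∅
  n11('e'): parent n0 fail=0; on 'e' 0 → fail=0;  out {4}∪∅={4}
  n2('bb'): parent n1 fail=0; on 'b' 0 → fail=1;  out {0}∪∅={0}
  n3('ba'): parent n1 fail=0; on 'a' 0 → fail=0;  out ∅∪∅=∅
  n5('be'): parent n1 fail=0; on 'e' 0 → fail=11;  out ∅∪{4}={4}
  n4('bac'): parent n3 fail=0; on 'c' 0 → fail=0;  out {1}∪∅={1}
  n6('bee'): parent n5 fail=11; on 'e' 11→0 → fail=11;  out ∅∪{4}={4}
  n9('bbc'): parent n2 fail=1; on 'c' 1→0 → fail=0;  out ∅∪∅=∅
  n7('beea'): parent n6 fail=11; on 'a' 11→0 → fail=0;  out ∅∪∅=∅
  n10('bbce'): parent n9 fail=0; on 'e' 0 → fail=11;  out {3}∪{4}={3,4}
  n8('beeac'): parent n7 fail=0; on 'c' 0 → fail=0;  out {2}∪∅={2}

Scan:
pos 0 'b': at 1
pos 1 'b': at 2  ** P0@[0:1]
pos 2 'c': at 9
pos 3 'e': at 10  ** P3@[0:3],P4@[3:3]
pos 4 'e': at 11 (fail-walked)  ** P4@[4:4]
pos 5 'e': at 11 (fail-walked)  ** P4@[5:5]
pos 6 'd': at 0 (fail-walked)
pos 7 'b': at 1
pos 8 'b': at 2  ** P0@[7:8]
pos 9 'b': at 2 (fail-walked)  ** P0@[8:9]
pos 10 'c': at 9
pos 11 'b': at 1 (fail-walked)
pos 12 'b': at 2  ** P0@[11:12]
pos 13 'd': at 0 (fail-walked)
pos 14 'c': at 0
pos 15 'e': at 11  ** P4@[15:15]
pos 16 'a': at 0 (fail-walked)
pos 17 'e': at 11  ** P4@[17:17]
pos 18 'd': at 0 (fail-walked)
pos 19 'b': at 1
pos 20 'a': at 3
pos 21 'c': at 4  ** P1@[19:21]
pos 22 'c': at 0 (fail-walked)
pos 23 'c': at 0
pos 24 'b': at 1
pos 25 'b': at 2  ** P0@[24:25]
pos 26 'c': at 9
pos 27 'e': at 10  ** P3@[24:27],P4@[27:27]
pos 28 'b': at 1 (fail-walked)
pos 29 'e': at 5  ** P4@[29:29]
pos 30 'e': at 6  ** P4@[30:30]

Result: [[1,0],[3,3],[3,4],[4,4],[5,4],[8,0],[9,0],[12,0],[15,4],[17,4],[21,1],[25,0],[27,3],[27,4],[29,4],[30,4]]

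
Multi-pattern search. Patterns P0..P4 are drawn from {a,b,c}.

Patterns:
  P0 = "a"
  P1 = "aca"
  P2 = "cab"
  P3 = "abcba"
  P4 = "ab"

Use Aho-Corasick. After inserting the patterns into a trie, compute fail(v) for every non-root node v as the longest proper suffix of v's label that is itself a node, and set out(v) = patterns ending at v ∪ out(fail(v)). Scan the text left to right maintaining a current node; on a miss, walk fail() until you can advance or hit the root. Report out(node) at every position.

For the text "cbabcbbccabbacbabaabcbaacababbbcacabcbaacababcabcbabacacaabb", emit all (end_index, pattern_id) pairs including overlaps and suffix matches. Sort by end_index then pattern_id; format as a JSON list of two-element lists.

Construct AC machine:
Trie (insert patterns):
  n0 'ε': a→1 c→4
  n1 'a': b→7 c→2  [P0 ends]
  n2 'ac': a→3
  n3 'aca': ·  [P1 ends]
  n4 'c': a→5
  n5 'ca': b→6
  n6 'cab': ·  [P2 ends]
  n7 'ab': c→8  [P4 ends]
  n8 'abc': b→9
  n9 'abcb': a→10
  n10 'abcba': ·  [P3 ends]

BFS fail/out derivation:
  n1('a'): parent n0 fail=0; on 'a' 0 → fail=0;  out {0}∪∅={0}
  n4('c'): parent n0 fail=0; on 'c' 0 → fail=0;  out ∅∪∅=∅
  n2('ac'): parent n1 fail=0; on 'c' 0 → fail=4;  out ∅∪∅=∅
  n5('ca'): parent n4 fail=0; on 'a' 0 → fail=1;  out ∅∪{0}={0}
  n7('ab'): parent n1 fail=0; on 'b' 0 → fail=0;  out {4}∪∅={4}
  n3('aca'): parent n2 fail=4; on 'a' 4 → fail=5;  out {1}∪{0}={0,1}
  n6('cab'): parent n5 fail=1; on 'b' 1 → fail=7;  out {2}∪{4}={2,4}
  n8('abc'): parent n7 fail=0; on 'c' 0 → fail=4;  out ∅∪∅=∅
  n9('abcb'): parent n8 fail=4; on 'b' 4→0 → fail=0;  out ∅∪∅=∅
  n10('abcba'): parent n9 fail=0; on 'a' 0 → fail=1;  out {3}∪{0}={0,3}

Run:
i=0 'c': node 0→4
i=1 'b': node 4→0 (via fail)
i=2 'a': node 0→1  emit P0@[2:2]
i=3 'b': node 1→7  emit P4@[2:3]
i=4 'c': node 7→8
i=5 'b': node 8→9
i=6 'b': node 9→0 (via fail)
i=7 'c': node 0→4
i=8 'c': node 4→4 (via fail)
i=9 'a': node 4→5  emit P0@[9:9]
i=10 'b': node 5→6  emit P2@[8:10],P4@[9:10]
i=11 'b': node 6→0 (via fail)
i=12 'a': node 0→1  emit P0@[12:12]
i=13 'c': node 1→2
i=14 'b': node 2→0 (via fail)
i=15 'a': node 0→1  emit P0@[15:15]
i=16 'b': node 1→7  emit P4@[15:16]
i=17 'a': node 7→1 (via fail)  emit P0@[17:17]
i=18 'a': node 1→1 (via fail)  emit P0@[18:18]
i=19 'b': node 1→7  emit P4@[18:19]
i=20 'c': node 7→8
i=21 'b': node 8→9
i=22 'a': node 9→10  emit P0@[22:22],P3@[18:22]
i=23 'a': node 10→1 (via fail)  emit P0@[23:23]
i=24 'c': node 1→2
i=25 'a': node 2→3  emit P0@[25:25],P1@[23:25]
i=26 'b': node 3→6 (via fail)  emit P2@[24:26],P4@[25:26]
i=27 'a': node 6→1 (via fail)  emit P0@[27:27]
i=28 'b': node 1→7  emit P4@[27:28]
i=29 'b': node 7→0 (via fail)
i=30 'b': node 0→0
i=31 'c': node 0→4
i=32 'a': node 4→5  emit P0@[32:32]
i=33 'c': node 5→2 (via fail)
i=34 'a': node 2→3  emit P0@[34:34],P1@[32:34]
i=35 'b': node 3→6 (via fail)  emit P2@[33:35],P4@[34:35]
i=36 'c': node 6→8 (via fail)
i=37 'b': node 8→9
i=38 'a': node 9→10  emit P0@[38:38],P3@[34:38]
i=39 'a': node 10→1 (via fail)  emit P0@[39:39]
i=40 'c': node 1→2
i=41 'a': node 2→3  emit P0@[41:41],P1@[39:41]
i=42 'b': node 3→6 (via fail)  emit P2@[40:42],P4@[41:42]
i=43 'a': node 6→1 (via fail)  emit P0@[43:43]
i=44 'b': node 1→7  emit P4@[43:44]
i=45 'c': node 7→8
i=46 'a': node 8→5 (via fail)  emit P0@[46:46]
i=47 'b': node 5→6  emit P2@[45:47],P4@[46:47]
i=48 'c': node 6→8 (via fail)
i=49 'b': node 8→9
i=50 'a': node 9→10  emit P0@[50:50],P3@[46:50]
i=51 'b': node 10→7 (via fail)  emit P4@[50:51]
i=52 'a': node 7→1 (via fail)  emit P0@[52:52]
i=53 'c': node 1→2
i=54 'a': node 2→3  emit P0@[54:54],P1@[52:54]
i=55 'c': node 3→2 (via fail)
i=56 'a': node 2→3  emit P0@[56:56],P1@[54:56]
i=57 'a': node 3→1 (via fail)  emit P0@[57:57]
i=58 'b': node 1→7  emit P4@[57:58]
i=59 'b': node 7→0 (via fail)

Result: [[2,0],[3,4],[9,0],[10,2],[10,4],[12,0],[15,0],[16,4],[17,0],[18,0],[19,4],[22,0],[22,3],[23,0],[25,0],[25,1],[26,2],[26,4],[27,0],[28,4],[32,0],[34,0],[34,1],[35,2],[35,4],[38,0],[38,3],[39,0],[41,0],[41,1],[42,2],[42,4],[43,0],[44,4],[46,0],[47,2],[47,4],[50,0],[50,3],[51,4],[52,0],[54,0],[54,1],[56,0],[56,1],[57,0],[58,4]]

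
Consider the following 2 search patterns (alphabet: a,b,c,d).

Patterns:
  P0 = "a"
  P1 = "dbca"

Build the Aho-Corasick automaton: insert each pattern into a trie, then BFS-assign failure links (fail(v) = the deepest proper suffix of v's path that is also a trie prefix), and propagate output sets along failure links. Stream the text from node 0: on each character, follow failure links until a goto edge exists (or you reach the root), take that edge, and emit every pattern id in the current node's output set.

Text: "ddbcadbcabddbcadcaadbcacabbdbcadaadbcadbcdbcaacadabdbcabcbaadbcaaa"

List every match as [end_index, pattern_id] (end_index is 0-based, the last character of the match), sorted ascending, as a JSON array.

Build:
Trie (insert patterns):
  0='ε' goto a→1 d→2
  1='a' goto ·  [P0 ends]
  2='d' goto b→3
  3='db' goto c→4
  4='dbc' goto a→5
  5='dbca' goto ·  [P1 ends]

Failure links (BFS by depth):
  fail(1) 'a': from fail(0)=0 chase 'a': 0 ⇒ 0;  out={0}∪out(0)={0}
  fail(2) 'd': from fail(0)=0 chase 'd': 0 ⇒ 0;  out=∅∪out(0)=∅
  fail(3) 'db': from fail(2)=0 chase 'b': 0 ⇒ 0;  out=∅∪out(0)=∅
  fail(4) 'dbc': from fail(3)=0 chase 'c': 0 ⇒ 0;  out=∅∪out(0)=∅
  fail(5) 'dbca': from fail(4)=0 chase 'a': 0 ⇒ 1;  out={1}∪out(1)={0,1}

Scan:
i=0 'd': node 0→2
i=1 'd': node 2→2 ·f
i=2 'b': node 2→3
i=3 'c': node 3→4
i=4 'a': node 4→5  emit P0@[4:4],P1@[1:4]
i=5 'd': node 5→2 ·f
i=6 'b': node 2→3
i=7 'c': node 3→4
i=8 'a': node 4→5  emit P0@[8:8],P1@[5:8]
i=9 'b': node 5→0 ·f
i=10 'd': node 0→2
i=11 'd': node 2→2 ·f
i=12 'b': node 2→3
i=13 'c': node 3→4
i=14 'a': node 4→5  emit P0@[14:14],P1@[11:14]
i=15 'd': node 5→2 ·f
i=16 'c': node 2→0 ·f
i=17 'a': node 0→1  emit P0@[17:17]
i=18 'a': node 1→1 ·f  emit P0@[18:18]
i=19 'd': node 1→2 ·f
i=20 'b': node 2→3
i=21 'c': node 3→4
i=22 'a': node 4→5  emit P0@[22:22],P1@[19:22]
i=23 'c': node 5→0 ·f
i=24 'a': node 0→1  emit P0@[24:24]
i=25 'b': node 1→0 ·f
i=26 'b': node 0→0
i=27 'd': node 0→2
i=28 'b': node 2→3
i=29 'c': node 3→4
i=30 'a': node 4→5  emit P0@[30:30],P1@[27:30]
i=31 'd': node 5→2 ·f
i=32 'a': node 2→1 ·f  emit P0@[32:32]
i=33 'a': node 1→1 ·f  emit P0@[33:33]
i=34 'd': node 1→2 ·f
i=35 'b': node 2→3
i=36 'c': node 3→4
i=37 'a': node 4→5  emit P0@[37:37],P1@[34:37]
i=38 'd': node 5→2 ·f
i=39 'b': node 2→3
i=40 'c': node 3→4
i=41 'd': node 4→2 ·f
i=42 'b': node 2→3
i=43 'c': node 3→4
i=44 'a': node 4→5  emit P0@[44:44],P1@[41:44]
i=45 'a': node 5→1 ·f  emit P0@[45:45]
i=46 'c': node 1→0 ·f
i=47 'a': node 0→1  emit P0@[47:47]
i=48 'd': node 1→2 ·f
i=49 'a': node 2→1 ·f  emit P0@[49:49]
i=50 'b': node 1→0 ·f
i=51 'd': node 0→2
i=52 'b': node 2→3
i=53 'c': node 3→4
i=54 'a': node 4→5  emit P0@[54:54],P1@[51:54]
i=55 'b': node 5→0 ·f
i=56 'c': node 0→0
i=57 'b': node 0→0
i=58 'a': node 0→1  emit P0@[58:58]
i=59 'a': node 1→1 ·f  emit P0@[59:59]
i=60 'd': node 1→2 ·f
i=61 'b': node 2→3
i=62 'c': node 3→4
i=63 'a': node 4→5  emit P0@[63:63],P1@[60:63]
i=64 'a': node 5→1 ·f  emit P0@[64:64]
i=65 'a': node 1→1 ·f  emit P0@[65:65]

Result: [[4,0],[4,1],[8,0],[8,1],[14,0],[14,1],[17,0],[18,0],[22,0],[22,1],[24,0],[30,0],[30,1],[32,0],[33,0],[37,0],[37,1],[44,0],[44,1],[45,0],[47,0],[49,0],[54,0],[54,1],[58,0],[59,0],[63,0],[63,1],[64,0],[65,0]]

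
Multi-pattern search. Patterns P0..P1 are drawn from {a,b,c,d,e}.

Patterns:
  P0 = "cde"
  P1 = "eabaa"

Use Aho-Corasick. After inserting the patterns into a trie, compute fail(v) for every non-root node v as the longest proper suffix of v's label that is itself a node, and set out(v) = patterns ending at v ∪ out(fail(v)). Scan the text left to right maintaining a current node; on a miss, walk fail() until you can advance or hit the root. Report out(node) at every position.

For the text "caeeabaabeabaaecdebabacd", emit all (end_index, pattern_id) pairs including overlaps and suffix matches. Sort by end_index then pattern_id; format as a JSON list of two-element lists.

Build automaton:
Trie (insert patterns):
  n0 'ε': c→1 e→4
  n1 'c': d→2
  n2 'cd': e→3
  n3 'cde': ·  [P0 ends]
  n4 'e': a→5
  n5 'ea': b→6
  n6 'eab': a→7
  n7 'eaba': a→8
  n8 'eabaa': ·  [P1 ends]

BFS fail/out derivation:
  n1('c'): parent n0 fail=0; on 'c' 0 → fail=0;  out ∅∪∅=∅
  n4('e'): parent n0 fail=0; on 'e' 0 → fail=0;  out ∅∪∅=∅
  n2('cd'): parent n1 fail=0; on 'd' 0 → fail=0;  out ∅∪∅=∅
  n5('ea'): parent n4 fail=0; on 'a' 0 → fail=0;  out ∅∪∅=∅
  n3('cde'): parent n2 fail=0; on 'e' 0 → fail=4;  out {0}∪∅={0}
  n6('eab'): parent n5 fail=0; on 'b' 0 → fail=0;  out ∅∪∅=∅
  n7('eaba'): parent n6 fail=0; on 'a' 0 → fail=0;  out ∅∪∅=∅
  n8('eabaa'): parent n7 fail=0; on 'a' 0 → fail=0;  out {1}∪∅={1}

Scan:
[0] read 'c'  n0⇒n1
[1] read 'a'  n1⇒n0 (fail-walked)
[2] read 'e'  n0⇒n4
[3] read 'e'  n4⇒n4 (fail-walked)
[4] read 'a'  n4⇒n5
[5] read 'b'  n5⇒n6
[6] read 'a'  n6⇒n7
[7] read 'a'  n7⇒n8  ** P1@[3:7]
[8] read 'b'  n8⇒n0 (fail-walked)
[9] read 'e'  n0⇒n4
[10] read 'a'  n4⇒n5
[11] read 'b'  n5⇒n6
[12] read 'a'  n6⇒n7
[13] read 'a'  n7⇒n8  ** P1@[9:13]
[14] read 'e'  n8⇒n4 (fail-walked)
[15] read 'c'  n4⇒n1 (fail-walked)
[16] read 'd'  n1⇒n2
[17] read 'e'  n2⇒n3  ** P0@[15:17]
[18] read 'b'  n3⇒n0 (fail-walked)
[19] read 'a'  n0⇒n0
[20] read 'b'  n0⇒n0
[21] read 'a'  n0⇒n0
[22] read 'c'  n0⇒n1
[23] read 'd'  n1⇒n2

Result: [[7,1],[13,1],[17,0]]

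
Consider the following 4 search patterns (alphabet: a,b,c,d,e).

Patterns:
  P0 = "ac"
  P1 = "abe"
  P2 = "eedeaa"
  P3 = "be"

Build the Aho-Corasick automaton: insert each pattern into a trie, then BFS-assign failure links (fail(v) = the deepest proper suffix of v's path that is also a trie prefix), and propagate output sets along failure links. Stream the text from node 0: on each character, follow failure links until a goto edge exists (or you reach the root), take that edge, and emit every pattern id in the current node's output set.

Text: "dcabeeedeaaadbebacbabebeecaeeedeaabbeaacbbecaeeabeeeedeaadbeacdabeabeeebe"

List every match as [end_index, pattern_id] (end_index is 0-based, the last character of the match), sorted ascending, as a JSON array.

Construct AC machine:
Trie (insert patterns):
  0='ε' goto a→1 b→11 e→5
  1='a' goto b→3 c→2
  2='ac' goto ·  [P0 ends]
  3='ab' goto e→4
  4='abe' goto ·  [P1 ends]
  5='e' goto e→6
  6='ee' goto d→7
  7='eed' goto e→8
  8='eede' goto a→9
  9='eedea' goto a→10
  10='eedeaa' goto ·  [P2 ends]
  11='b' goto e→12
  12='be' goto ·  [P3 ends]

BFS fail/out derivation:
  fail(1) 'a': from fail(0)=0 chase 'a': 0 ⇒ 0;  out=∅∪out(0)=∅
  fail(5) 'e': from fail(0)=0 chase 'e': 0 ⇒ 0;  out=∅∪out(0)=∅
  fail(11) 'b': from fail(0)=0 chase 'b': 0 ⇒ 0;  out=∅∪out(0)=∅
  fail(2) 'ac': from fail(1)=0 chase 'c': 0 ⇒ 0;  out={0}∪out(0)={0}
  fail(3) 'ab': from fail(1)=0 chase 'b': 0 ⇒ 11;  out=∅∪out(11)=∅
  fail(6) 'ee': from fail(5)=0 chase 'e': 0 ⇒ 5;  out=∅∪out(5)=∅
  fail(12) 'be': from fail(11)=0 chase 'e': 0 ⇒ 5;  out={3}∪out(5)={3}
  fail(4) 'abe': from fail(3)=11 chase 'e': 11 ⇒ 12;  out={1}∪out(12)={1,3}
  fail(7) 'eed': from fail(6)=5 chase 'd': 5→0 ⇒ 0;  out=∅∪out(0)=∅
  fail(8) 'eede': from fail(7)=0 chase 'e': 0 ⇒ 5;  out=∅∪out(5)=∅
  fail(9) 'eedea': from fail(8)=5 chase 'a': 5→0 ⇒ 1;  out=∅∪out(1)=∅
  fail(10) 'eedeaa': from fail(9)=1 chase 'a': 1→0 ⇒ 1;  out={2}∪out(1)={2}

Run:
i=0 'd': node 0→0
i=1 'c': node 0→0
i=2 'a': node 0→1
i=3 'b': node 1→3
i=4 'e': node 3→4  emit P1@[2:4],P3@[3:4]
i=5 'e': node 4→6 ·f
i=6 'e': node 6→6 ·f
i=7 'd': node 6→7
i=8 'e': node 7→8
i=9 'a': node 8→9
i=10 'a': node 9→10  emit P2@[5:10]
i=11 'a': node 10→1 ·f
i=12 'd': node 1→0 ·f
i=13 'b': node 0→11
i=14 'e': node 11→12  emit P3@[13:14]
i=15 'b': node 12→11 ·f
i=16 'a': node 11→1 ·f
i=17 'c': node 1→2  emit P0@[16:17]
i=18 'b': node 2→11 ·f
i=19 'a': node 11→1 ·f
i=20 'b': node 1→3
i=21 'e': node 3→4  emit P1@[19:21],P3@[20:21]
i=22 'b': node 4→11 ·f
i=23 'e': node 11→12  emit P3@[22:23]
i=24 'e': node 12→6 ·f
i=25 'c': node 6→0 ·f
i=26 'a': node 0→1
i=27 'e': node 1→5 ·f
i=28 'e': node 5→6
i=29 'e': node 6→6 ·f
i=30 'd': node 6→7
i=31 'e': node 7→8
i=32 'a': node 8→9
i=33 'a': node 9→10  emit P2@[28:33]
i=34 'b': node 10→3 ·f
i=35 'b': node 3→11 ·f
i=36 'e': node 11→12  emit P3@[35:36]
i=37 'a': node 12→1 ·f
i=38 'a': node 1→1 ·f
i=39 'c': node 1→2  emit P0@[38:39]
i=40 'b': node 2→11 ·f
i=41 'b': node 11→11 ·f
i=42 'e': node 11→12  emit P3@[41:42]
i=43 'c': node 12→0 ·f
i=44 'a': node 0→1
i=45 'e': node 1→5 ·f
i=46 'e': node 5→6
i=47 'a': node 6→1 ·f
i=48 'b': node 1→3
i=49 'e': node 3→4  emit P1@[47:49],P3@[48:49]
i=50 'e': node 4→6 ·f
i=51 'e': node 6→6 ·f
i=52 'e': node 6→6 ·f
i=53 'd': node 6→7
i=54 'e': node 7→8
i=55 'a': node 8→9
i=56 'a': node 9→10  emit P2@[51:56]
i=57 'd': node 10→0 ·f
i=58 'b': node 0→11
i=59 'e': node 11→12  emit P3@[58:59]
i=60 'a': node 12→1 ·f
i=61 'c': node 1→2  emit P0@[60:61]
i=62 'd': node 2→0 ·f
i=63 'a': node 0→1
i=64 'b': node 1→3
i=65 'e': node 3→4  emit P1@[63:65],P3@[64:65]
i=66 'a': node 4→1 ·f
i=67 'b': node 1→3
i=68 'e': node 3→4  emit P1@[66:68],P3@[67:68]
i=69 'e': node 4→6 ·f
i=70 'e': node 6→6 ·f
i=71 'b': node 6→11 ·f
i=72 'e': node 11→12  emit P3@[71:72]

Matches: [[4,1],[4,3],[10,2],[14,3],[17,0],[21,1],[21,3],[23,3],[33,2],[36,3],[39,0],[42,3],[49,1],[49,3],[56,2],[59,3],[61,0],[65,1],[65,3],[68,1],[68,3],[72,3]]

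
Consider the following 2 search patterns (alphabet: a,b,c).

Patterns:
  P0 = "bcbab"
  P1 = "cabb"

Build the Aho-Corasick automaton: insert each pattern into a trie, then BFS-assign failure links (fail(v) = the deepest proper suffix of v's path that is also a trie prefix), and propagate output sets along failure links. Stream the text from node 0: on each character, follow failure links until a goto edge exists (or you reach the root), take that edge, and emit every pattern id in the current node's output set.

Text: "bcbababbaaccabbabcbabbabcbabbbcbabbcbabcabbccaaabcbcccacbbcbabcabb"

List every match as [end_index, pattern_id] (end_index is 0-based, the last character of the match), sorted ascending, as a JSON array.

Build automaton:
Trie nodes:
  n0 'ε': b→1 c→6
  n1 'b': c→2
  n2 'bc': b→3
  n3 'bcb': a→4
  n4 'bcba': b→5
  n5 'bcbab': ·  ←P0
  n6 'c': a→7
  n7 'ca': b→8
  n8 'cab': b→9
  n9 'cabb': ·  ←P1

BFS fail/out derivation:
  fail(1) 'b': from fail(0)=0 chase 'b': 0 ⇒ 0;  out=∅∪out(0)=∅
  fail(6) 'c': from fail(0)=0 chase 'c': 0 ⇒ 0;  out=∅∪out(0)=∅
  fail(2) 'bc': from fail(1)=0 chase 'c': 0 ⇒ 6;  out=∅∪out(6)=∅
  fail(7) 'ca': from fail(6)=0 chase 'a': 0 ⇒ 0;  out=∅∪out(0)=∅
  fail(3) 'bcb': from fail(2)=6 chase 'b': 6→0 ⇒ 1;  out=∅∪out(1)=∅
  fail(8) 'cab': from fail(7)=0 chase 'b': 0 ⇒ 1;  out=∅∪out(1)=∅
  fail(4) 'bcba': from fail(3)=1 chase 'a': 1→0 ⇒ 0;  out=∅∪out(0)=∅
  fail(9) 'cabb': from fail(8)=1 chase 'b': 1→0 ⇒ 1;  out={1}∪out(1)={1}
  fail(5) 'bcbab': from fail(4)=0 chase 'b': 0 ⇒ 1;  out={0}∪out(1)={0}

Scan:
i=0 'b': node 0→1
i=1 'c': node 1→2
i=2 'b': node 2→3
i=3 'a': node 3→4
i=4 'b': node 4→5  → match P0@[0:4]
i=5 'a': node 5→0 (via fail)
i=6 'b': node 0→1
i=7 'b': node 1→1 (via fail)
i=8 'a': node 1→0 (via fail)
i=9 'a': node 0→0
i=10 'c': node 0→6
i=11 'c': node 6→6 (via fail)
i=12 'a': node 6→7
i=13 'b': node 7→8
i=14 'b': node 8→9  → match P1@[11:14]
i=15 'a': node 9→0 (via fail)
i=16 'b': node 0→1
i=17 'c': node 1→2
i=18 'b': node 2→3
i=19 'a': node 3→4
i=20 'b': node 4→5  → match P0@[16:20]
i=21 'b': node 5→1 (via fail)
i=22 'a': node 1→0 (via fail)
i=23 'b': node 0→1
i=24 'c': node 1→2
i=25 'b': node 2→3
i=26 'a': node 3→4
i=27 'b': node 4→5  → match P0@[23:27]
i=28 'b': node 5→1 (via fail)
i=29 'b': node 1→1 (via fail)
i=30 'c': node 1→2
i=31 'b': node 2→3
i=32 'a': node 3→4
i=33 'b': node 4→5  → match P0@[29:33]
i=34 'b': node 5→1 (via fail)
i=35 'c': node 1→2
i=36 'b': node 2→3
i=37 'a': node 3→4
i=38 'b': node 4→5  → match P0@[34:38]
i=39 'c': node 5→2 (via fail)
i=40 'a': node 2→7 (via fail)
i=41 'b': node 7→8
i=42 'b': node 8→9  → match P1@[39:42]
i=43 'c': node 9→2 (via fail)
i=44 'c': node 2→6 (via fail)
i=45 'a': node 6→7
i=46 'a': node 7→0 (via fail)
i=47 'a': node 0→0
i=48 'b': node 0→1
i=49 'c': node 1→2
i=50 'b': node 2→3
i=51 'c': node 3→2 (via fail)
i=52 'c': node 2→6 (via fail)
i=53 'c': node 6→6 (via fail)
i=54 'a': node 6→7
i=55 'c': node 7→6 (via fail)
i=56 'b': node 6→1 (via fail)
i=57 'b': node 1→1 (via fail)
i=58 'c': node 1→2
i=59 'b': node 2→3
i=60 'a': node 3→4
i=61 'b': node 4→5  → match P0@[57:61]
i=62 'c': node 5→2 (via fail)
i=63 'a': node 2→7 (via fail)
i=64 'b': node 7→8
i=65 'b': node 8→9  → match P1@[62:65]

Matches: [[4,0],[14,1],[20,0],[27,0],[33,0],[38,0],[42,1],[61,0],[65,1]]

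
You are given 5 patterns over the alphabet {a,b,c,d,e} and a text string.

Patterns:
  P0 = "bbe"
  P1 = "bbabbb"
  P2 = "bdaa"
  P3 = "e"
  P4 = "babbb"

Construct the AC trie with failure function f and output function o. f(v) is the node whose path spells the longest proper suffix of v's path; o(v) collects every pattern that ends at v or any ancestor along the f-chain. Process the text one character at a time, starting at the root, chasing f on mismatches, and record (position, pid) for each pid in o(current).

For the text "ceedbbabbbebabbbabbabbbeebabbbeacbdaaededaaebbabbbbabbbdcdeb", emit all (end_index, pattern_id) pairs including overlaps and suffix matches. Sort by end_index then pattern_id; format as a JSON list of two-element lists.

Build:
Trie (insert patterns):
  n0 'ε': b→1 e→11
  n1 'b': a→12 b→2 d→8
  n2 'bb': a→4 e→3
  n3 'bbe': ·  ←P0
  n4 'bba': b→5
  n5 'bbab': b→6
  n6 'bbabb': b→7
  n7 'bbabbb': ·  ←P1
  n8 'bd': a→9
  n9 'bda': a→10
  n10 'bdaa': ·  ←P2
  n11 'e': ·  ←P3
  n12 'ba': b→13
  n13 'bab': b→14
  n14 'babb': b→15
  n15 'babbb': ·  ←P4

BFS fail/out derivation:
  n1('b'): parent n0 fail=0; on 'b' 0 → fail=0;  out ∅∪∅=∅
  n11('e'): parent n0 fail=0; on 'e' 0 → fail=0;  out {3}∪∅={3}
  n2('bb'): parent n1 fail=0; on 'b' 0 → fail=1;  out ∅∪∅=∅
  n8('bd'): parent n1 fail=0; on 'd' 0 → fail=0;  out ∅∪∅=∅
  n12('ba'): parent n1 fail=0; on 'a' 0 → fail=0;  out ∅∪∅=∅
  n3('bbe'): parent n2 fail=1; on 'e' 1→0 → fail=11;  out {0}∪{3}={0,3}
  n4('bba'): parent n2 fail=1; on 'a' 1 → fail=12;  out ∅∪∅=∅
  n9('bda'): parent n8 fail=0; on 'a' 0 → fail=0;  out ∅∪∅=∅
  n13('bab'): parent n12 fail=0; on 'b' 0 → fail=1;  out ∅∪∅=∅
  n5('bbab'): parent n4 fail=12; on 'b' 12 → fail=13;  out ∅∪∅=∅
  n10('bdaa'): parent n9 fail=0; on 'a' 0 → fail=0;  out {2}∪∅={2}
  n14('babb'): parent n13 fail=1; on 'b' 1 → fail=2;  out ∅∪∅=∅
  n6('bbabb'): parent n5 fail=13; on 'b' 13 → fail=14;  out ∅∪∅=∅
  n15('babbb'): parent n14 fail=2; on 'b' 2→1 → fail=2;  out {4}∪∅={4}
  n7('bbabbb'): parent n6 fail=14; on 'b' 14 → fail=15;  out {1}∪{4}={1,4}

Text stream:
i=0 'c': node 0→0
i=1 'e': node 0→11  emit P3@[1:1]
i=2 'e': node 11→11 (via fail)  emit P3@[2:2]
i=3 'd': node 11→0 (via fail)
i=4 'b': node 0→1
i=5 'b': node 1→2
i=6 'a': node 2→4
i=7 'b': node 4→5
i=8 'b': node 5→6
i=9 'b': node 6→7  emit P1@[4:9],P4@[5:9]
i=10 'e': node 7→3 (via fail)  emit P0@[8:10],P3@[10:10]
i=11 'b': node 3→1 (via fail)
i=12 'a': node 1→12
i=13 'b': node 12→13
i=14 'b': node 13→14
i=15 'b': node 14→15  emit P4@[11:15]
i=16 'a': node 15→4 (via fail)
i=17 'b': node 4→5
i=18 'b': node 5→6
i=19 'a': node 6→4 (via fail)
i=20 'b': node 4→5
i=21 'b': node 5→6
i=22 'b': node 6→7  emit P1@[17:22],P4@[18:22]
i=23 'e': node 7→3 (via fail)  emit P0@[21:23],P3@[23:23]
i=24 'e': node 3→11 (via fail)  emit P3@[24:24]
i=25 'b': node 11→1 (via fail)
i=26 'a': node 1→12
i=27 'b': node 12→13
i=28 'b': node 13→14
i=29 'b': node 14→15  emit P4@[25:29]
i=30 'e': node 15→3 (via fail)  emit P0@[28:30],P3@[30:30]
i=31 'a': node 3→0 (via fail)
i=32 'c': node 0→0
i=33 'b': node 0→1
i=34 'd': node 1→8
i=35 'a': node 8→9
i=36 'a': node 9→10  emit P2@[33:36]
i=37 'e': node 10→11 (via fail)  emit P3@[37:37]
i=38 'd': node 11→0 (via fail)
i=39 'e': node 0→11  emit P3@[39:39]
i=40 'd': node 11→0 (via fail)
i=41 'a': node 0→0
i=42 'a': node 0→0
i=43 'e': node 0→11  emit P3@[43:43]
i=44 'b': node 11→1 (via fail)
i=45 'b': node 1→2
i=46 'a': node 2→4
i=47 'b': node 4→5
i=48 'b': node 5→6
i=49 'b': node 6→7  emit P1@[44:49],P4@[45:49]
i=50 'b': node 7→2 (via fail)
i=51 'a': node 2→4
i=52 'b': node 4→5
i=53 'b': node 5→6
i=54 'b': node 6→7  emit P1@[49:54],P4@[50:54]
i=55 'd': node 7→8 (via fail)
i=56 'c': node 8→0 (via fail)
i=57 'd': node 0→0
i=58 'e': node 0→11  emit P3@[58:58]
i=59 'b': node 11→1 (via fail)

Matches: [[1,3],[2,3],[9,1],[9,4],[10,0],[10,3],[15,4],[22,1],[22,4],[23,0],[23,3],[24,3],[29,4],[30,0],[30,3],[36,2],[37,3],[39,3],[43,3],[49,1],[49,4],[54,1],[54,4],[58,3]]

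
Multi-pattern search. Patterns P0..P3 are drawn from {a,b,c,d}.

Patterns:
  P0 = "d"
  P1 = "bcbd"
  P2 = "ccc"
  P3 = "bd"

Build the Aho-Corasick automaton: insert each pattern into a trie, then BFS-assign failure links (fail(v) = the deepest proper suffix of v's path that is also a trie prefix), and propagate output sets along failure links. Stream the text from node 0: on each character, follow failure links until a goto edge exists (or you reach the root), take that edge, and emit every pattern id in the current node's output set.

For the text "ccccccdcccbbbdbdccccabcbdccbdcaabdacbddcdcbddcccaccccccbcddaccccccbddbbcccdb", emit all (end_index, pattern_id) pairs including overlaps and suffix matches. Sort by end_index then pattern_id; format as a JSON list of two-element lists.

Build automaton:
Trie nodes:
  0='ε' goto b→2 c→6 d→1
  1='d' goto ·  ←P0
  2='b' goto c→3 d→9
  3='bc' goto b→4
  4='bcb' goto d→5
  5='bcbd' goto ·  ←P1
  6='c' goto c→7
  7='cc' goto c→8
  8='ccc' goto ·  ←P2
  9='bd' goto ·  ←P3

BFS fail/out derivation:
  fail(1) 'd': from fail(0)=0 chase 'd': 0 ⇒ 0;  out={0}∪out(0)={0}
  fail(2) 'b': from fail(0)=0 chase 'b': 0 ⇒ 0;  out=∅∪out(0)=∅
  fail(6) 'c': from fail(0)=0 chase 'c': 0 ⇒ 0;  out=∅∪out(0)=∅
  fail(3) 'bc': from fail(2)=0 chase 'c': 0 ⇒ 6;  out=∅∪out(6)=∅
  fail(7) 'cc': from fail(6)=0 chase 'c': 0 ⇒ 6;  out=∅∪out(6)=∅
  fail(9) 'bd': from fail(2)=0 chase 'd': 0 ⇒ 1;  out={3}∪out(1)={0,3}
  fail(4) 'bcb': from fail(3)=6 chase 'b': 6→0 ⇒ 2;  out=∅∪out(2)=∅
  fail(8) 'ccc': from fail(7)=6 chase 'c': 6 ⇒ 7;  out={2}∪out(7)={2}
  fail(5) 'bcbd': from fail(4)=2 chase 'd': 2 ⇒ 9;  out={1}∪out(9)={0,1,3}

Text stream:
[0] read 'c'  n0⇒n6
[1] read 'c'  n6⇒n7
[2] read 'c'  n7⇒n8  ** P2@[0:2]
[3] read 'c'  n8⇒n8 (fail-walked)  ** P2@[1:3]
[4] read 'c'  n8⇒n8 (fail-walked)  ** P2@[2:4]
[5] read 'c'  n8⇒n8 (fail-walked)  ** P2@[3:5]
[6] read 'd'  n8⇒n1 (fail-walked)  ** P0@[6:6]
[7] read 'c'  n1⇒n6 (fail-walked)
[8] read 'c'  n6⇒n7
[9] read 'c'  n7⇒n8  ** P2@[7:9]
[10] read 'b'  n8⇒n2 (fail-walked)
[11] read 'b'  n2⇒n2 (fail-walked)
[12] read 'b'  n2⇒n2 (fail-walked)
[13] read 'd'  n2⇒n9  ** P0@[13:13],P3@[12:13]
[14] read 'b'  n9⇒n2 (fail-walked)
[15] read 'd'  n2⇒n9  ** P0@[15:15],P3@[14:15]
[16] read 'c'  n9⇒n6 (fail-walked)
[17] read 'c'  n6⇒n7
[18] read 'c'  n7⇒n8  ** P2@[16:18]
[19] read 'c'  n8⇒n8 (fail-walked)  ** P2@[17:19]
[20] read 'a'  n8⇒n0 (fail-walked)
[21] read 'b'  n0⇒n2
[22] read 'c'  n2⇒n3
[23] read 'b'  n3⇒n4
[24] read 'd'  n4⇒n5  ** P0@[24:24],P1@[21:24],P3@[23:24]
[25] read 'c'  n5⇒n6 (fail-walked)
[26] read 'c'  n6⇒n7
[27] read 'b'  n7⇒n2 (fail-walked)
[28] read 'd'  n2⇒n9  ** P0@[28:28],P3@[27:28]
[29] read 'c'  n9⇒n6 (fail-walked)
[30] read 'a'  n6⇒n0 (fail-walked)
[31] read 'a'  n0⇒n0
[32] read 'b'  n0⇒n2
[33] read 'd'  n2⇒n9  ** P0@[33:33],P3@[32:33]
[34] read 'a'  n9⇒n0 (fail-walked)
[35] read 'c'  n0⇒n6
[36] read 'b'  n6⇒n2 (fail-walked)
[37] read 'd'  n2⇒n9  ** P0@[37:37],P3@[36:37]
[38] read 'd'  n9⇒n1 (fail-walked)  ** P0@[38:38]
[39] read 'c'  n1⇒n6 (fail-walked)
[40] read 'd'  n6⇒n1 (fail-walked)  ** P0@[40:40]
[41] read 'c'  n1⇒n6 (fail-walked)
[42] read 'b'  n6⇒n2 (fail-walked)
[43] read 'd'  n2⇒n9  ** P0@[43:43],P3@[42:43]
[44] read 'd'  n9⇒n1 (fail-walked)  ** P0@[44:44]
[45] read 'c'  n1⇒n6 (fail-walked)
[46] read 'c'  n6⇒n7
[47] read 'c'  n7⇒n8  ** P2@[45:47]
[48] read 'a'  n8⇒n0 (fail-walked)
[49] read 'c'  n0⇒n6
[50] read 'c'  n6⇒n7
[51] read 'c'  n7⇒n8  ** P2@[49:51]
[52] read 'c'  n8⇒n8 (fail-walked)  ** P2@[50:52]
[53] read 'c'  n8⇒n8 (fail-walked)  ** P2@[51:53]
[54] read 'c'  n8⇒n8 (fail-walked)  ** P2@[52:54]
[55] read 'b'  n8⇒n2 (fail-walked)
[56] read 'c'  n2⇒n3
[57] read 'd'  n3⇒n1 (fail-walked)  ** P0@[57:57]
[58] read 'd'  n1⇒n1 (fail-walked)  ** P0@[58:58]
[59] read 'a'  n1⇒n0 (fail-walked)
[60] read 'c'  n0⇒n6
[61] read 'c'  n6⇒n7
[62] read 'c'  n7⇒n8  ** P2@[60:62]
[63] read 'c'  n8⇒n8 (fail-walked)  ** P2@[61:63]
[64] read 'c'  n8⇒n8 (fail-walked)  ** P2@[62:64]
[65] read 'c'  n8⇒n8 (fail-walked)  ** P2@[63:65]
[66] read 'b'  n8⇒n2 (fail-walked)
[67] read 'd'  n2⇒n9  ** P0@[67:67],P3@[66:67]
[68] read 'd'  n9⇒n1 (fail-walked)  ** P0@[68:68]
[69] read 'b'  n1⇒n2 (fail-walked)
[70] read 'b'  n2⇒n2 (fail-walked)
[71] read 'c'  n2⇒n3
[72] read 'c'  n3⇒n7 (fail-walked)
[73] read 'c'  n7⇒n8  ** P2@[71:73]
[74] read 'd'  n8⇒n1 (fail-walked)  ** P0@[74:74]
[75] read 'b'  n1⇒n2 (fail-walked)

All matches (sorted): [[2,2],[3,2],[4,2],[5,2],[6,0],[9,2],[13,0],[13,3],[15,0],[15,3],[18,2],[19,2],[24,0],[24,1],[24,3],[28,0],[28,3],[33,0],[33,3],[37,0],[37,3],[38,0],[40,0],[43,0],[43,3],[44,0],[47,2],[51,2],[52,2],[53,2],[54,2],[57,0],[58,0],[62,2],[63,2],[64,2],[65,2],[67,0],[67,3],[68,0],[73,2],[74,0]]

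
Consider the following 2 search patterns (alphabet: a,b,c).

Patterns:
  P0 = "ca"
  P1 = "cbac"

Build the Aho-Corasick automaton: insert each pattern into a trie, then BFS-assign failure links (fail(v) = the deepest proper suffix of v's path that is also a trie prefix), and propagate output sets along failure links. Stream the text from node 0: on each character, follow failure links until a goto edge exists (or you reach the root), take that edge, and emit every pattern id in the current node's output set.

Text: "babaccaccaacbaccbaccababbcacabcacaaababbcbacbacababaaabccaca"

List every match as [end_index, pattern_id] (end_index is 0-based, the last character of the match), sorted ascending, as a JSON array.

Build:
Trie nodes:
  n0 'ε': c→1
  n1 'c': a→2 b→3
  n2 'ca': ·  [P0 ends]
  n3 'cb': a→4
  n4 'cba': c→5
  n5 'cbac': ·  [P1 ends]

BFS fail/out derivation:
  n1('c'): parent n0 fail=0; on 'c' 0 → fail=0;  out ∅∪∅=∅
  n2('ca'): parent n1 fail=0; on 'a' 0 → fail=0;  out {0}∪∅={0}
  n3('cb'): parent n1 fail=0; on 'b' 0 → fail=0;  out ∅∪∅=∅
  n4('cba'): parent n3 fail=0; on 'a' 0 → fail=0;  out ∅∪∅=∅
  n5('cbac'): parent n4 fail=0; on 'c' 0 → fail=1;  out {1}∪∅={1}

Scan:
i=0 'b': node 0→0
i=1 'a': node 0→0
i=2 'b': node 0→0
i=3 'a': node 0→0
i=4 'c': node 0→1
i=5 'c': node 1→1 ·f
i=6 'a': node 1→2  → match P0@[5:6]
i=7 'c': node 2→1 ·f
i=8 'c': node 1→1 ·f
i=9 'a': node 1→2  → match P0@[8:9]
i=10 'a': node 2→0 ·f
i=11 'c': node 0→1
i=12 'b': node 1→3
i=13 'a': node 3→4
i=14 'c': node 4→5  → match P1@[11:14]
i=15 'c': node 5→1 ·f
i=16 'b': node 1→3
i=17 'a': node 3→4
i=18 'c': node 4→5  → match P1@[15:18]
i=19 'c': node 5→1 ·f
i=20 'a': node 1→2  → match P0@[19:20]
i=21 'b': node 2→0 ·f
i=22 'a': node 0→0
i=23 'b': node 0→0
i=24 'b': node 0→0
i=25 'c': node 0→1
i=26 'a': node 1→2  → match P0@[25:26]
i=27 'c': node 2→1 ·f
i=28 'a': node 1→2  → match P0@[27:28]
i=29 'b': node 2→0 ·f
i=30 'c': node 0→1
i=31 'a': node 1→2  → match P0@[30:31]
i=32 'c': node 2→1 ·f
i=33 'a': node 1→2  → match P0@[32:33]
i=34 'a': node 2→0 ·f
i=35 'a': node 0→0
i=36 'b': node 0→0
i=37 'a': node 0→0
i=38 'b': node 0→0
i=39 'b': node 0→0
i=40 'c': node 0→1
i=41 'b': node 1→3
i=42 'a': node 3→4
i=43 'c': node 4→5  → match P1@[40:43]
i=44 'b': node 5→3 ·f
i=45 'a': node 3→4
i=46 'c': node 4→5  → match P1@[43:46]
i=47 'a': node 5→2 ·f  → match P0@[46:47]
i=48 'b': node 2→0 ·f
i=49 'a': node 0→0
i=50 'b': node 0→0
i=51 'a': node 0→0
i=52 'a': node 0→0
i=53 'a': node 0→0
i=54 'b': node 0→0
i=55 'c': node 0→1
i=56 'c': node 1→1 ·f
i=57 'a': node 1→2  → match P0@[56:57]
i=58 'c': node 2→1 ·f
i=59 'a': node 1→2  → match P0@[58:59]

Result: [[6,0],[9,0],[14,1],[18,1],[20,0],[26,0],[28,0],[31,0],[33,0],[43,1],[46,1],[47,0],[57,0],[59,0]]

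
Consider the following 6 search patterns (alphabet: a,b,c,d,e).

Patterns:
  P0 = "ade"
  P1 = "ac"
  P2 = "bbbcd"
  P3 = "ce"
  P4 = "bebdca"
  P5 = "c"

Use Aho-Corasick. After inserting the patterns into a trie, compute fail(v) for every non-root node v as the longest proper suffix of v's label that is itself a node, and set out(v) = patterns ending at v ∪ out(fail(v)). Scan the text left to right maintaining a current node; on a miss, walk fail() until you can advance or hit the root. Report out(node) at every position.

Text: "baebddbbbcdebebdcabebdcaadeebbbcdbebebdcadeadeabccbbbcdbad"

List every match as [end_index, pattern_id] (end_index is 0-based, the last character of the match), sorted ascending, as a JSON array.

Construct AC machine:
Trie (insert patterns):
  n0 'ε': a→1 b→5 c→10
  n1 'a': c→4 d→2
  n2 'ad': e→3
  n3 'ade': ·  ←P0
  n4 'ac': ·  ←P1
  n5 'b': b→6 e→12
  n6 'bb': b→7
  n7 'bbb': c→8
  n8 'bbbc': d→9
  n9 'bbbcd': ·  ←P2
  n10 'c': e→11  ←P5
  n11 'ce': ·  ←P3
  n12 'be': b→13
  n13 'beb': d→14
  n14 'bebd': c→15
  n15 'bebdc': a→16
  n16 'bebdca': ·  ←P4

BFS fail/out derivation:
  fail(1) 'a': from fail(0)=0 chase 'a': 0 ⇒ 0;  out=∅∪out(0)=∅
  fail(5) 'b': from fail(0)=0 chase 'b': 0 ⇒ 0;  out=∅∪out(0)=∅
  fail(10) 'c': from fail(0)=0 chase 'c': 0 ⇒ 0;  out={5}∪out(0)={5}
  fail(2) 'ad': from fail(1)=0 chase 'd': 0 ⇒ 0;  out=∅∪out(0)=∅
  fail(4) 'ac': from fail(1)=0 chase 'c': 0 ⇒ 10;  out={1}∪out(10)={1,5}
  fail(6) 'bb': from fail(5)=0 chase 'b': 0 ⇒ 5;  out=∅∪out(5)=∅
  fail(11) 'ce': from fail(10)=0 chase 'e': 0 ⇒ 0;  out={3}∪out(0)={3}
  fail(12) 'be': from fail(5)=0 chase 'e': 0 ⇒ 0;  out=∅∪out(0)=∅
  fail(3) 'ade': from fail(2)=0 chase 'e': 0 ⇒ 0;  out={0}∪out(0)={0}
  fail(7) 'bbb': from fail(6)=5 chase 'b': 5 ⇒ 6;  out=∅∪out(6)=∅
  fail(13) 'beb': from fail(12)=0 chase 'b': 0 ⇒ 5;  out=∅∪out(5)=∅
  fail(8) 'bbbc': from fail(7)=6 chase 'c': 6→5→0 ⇒ 10;  out=∅∪out(10)={5}
  fail(14) 'bebd': from fail(13)=5 chase 'd': 5→0 ⇒ 0;  out=∅∪out(0)=∅
  fail(9) 'bbbcd': from fail(8)=10 chase 'd': 10→0 ⇒ 0;  out={2}∪out(0)={2}
  fail(15) 'bebdc': from fail(14)=0 chase 'c': 0 ⇒ 10;  out=∅∪out(10)={5}
  fail(16) 'bebdca': from fail(15)=10 chase 'a': 10→0 ⇒ 1;  out={4}∪out(1)={4}

Text stream:
i=0 'b': node 0→5
i=1 'a': node 5→1 (fail-walked)
i=2 'e': node 1→0 (fail-walked)
i=3 'b': node 0→5
i=4 'd': node 5→0 (fail-walked)
i=5 'd': node 0→0
i=6 'b': node 0→5
i=7 'b': node 5→6
i=8 'b': node 6→7
i=9 'c': node 7→8  emit P5@[9:9]
i=10 'd': node 8→9  emit P2@[6:10]
i=11 'e': node 9→0 (fail-walked)
i=12 'b': node 0→5
i=13 'e': node 5→12
i=14 'b': node 12→13
i=15 'd': node 13→14
i=16 'c': node 14→15  emit P5@[16:16]
i=17 'a': node 15→16  emit P4@[12:17]
i=18 'b': node 16→5 (fail-walked)
i=19 'e': node 5→12
i=20 'b': node 12→13
i=21 'd': node 13→14
i=22 'c': node 14→15  emit P5@[22:22]
i=23 'a': node 15→16  emit P4@[18:23]
i=24 'a': node 16→1 (fail-walked)
i=25 'd': node 1→2
i=26 'e': node 2→3  emit P0@[24:26]
i=27 'e': node 3→0 (fail-walked)
i=28 'b': node 0→5
i=29 'b': node 5→6
i=30 'b': node 6→7
i=31 'c': node 7→8  emit P5@[31:31]
i=32 'd': node 8→9  emit P2@[28:32]
i=33 'b': node 9→5 (fail-walked)
i=34 'e': node 5→12
i=35 'b': node 12→13
i=36 'e': node 13→12 (fail-walked)
i=37 'b': node 12→13
i=38 'd': node 13→14
i=39 'c': node 14→15  emit P5@[39:39]
i=40 'a': node 15→16  emit P4@[35:40]
i=41 'd': node 16→2 (fail-walked)
i=42 'e': node 2→3  emit P0@[40:42]
i=43 'a': node 3→1 (fail-walked)
i=44 'd': node 1→2
i=45 'e': node 2→3  emit P0@[43:45]
i=46 'a': node 3→1 (fail-walked)
i=47 'b': node 1→5 (fail-walked)
i=48 'c': node 5→10 (fail-walked)  emit P5@[48:48]
i=49 'c': node 10→10 (fail-walked)  emit P5@[49:49]
i=50 'b': node 10→5 (fail-walked)
i=51 'b': node 5→6
i=52 'b': node 6→7
i=53 'c': node 7→8  emit P5@[53:53]
i=54 'd': node 8→9  emit P2@[50:54]
i=55 'b': node 9→5 (fail-walked)
i=56 'a': node 5→1 (fail-walked)
i=57 'd': node 1→2

Matches: [[9,5],[10,2],[16,5],[17,4],[22,5],[23,4],[26,0],[31,5],[32,2],[39,5],[40,4],[42,0],[45,0],[48,5],[49,5],[53,5],[54,2]]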